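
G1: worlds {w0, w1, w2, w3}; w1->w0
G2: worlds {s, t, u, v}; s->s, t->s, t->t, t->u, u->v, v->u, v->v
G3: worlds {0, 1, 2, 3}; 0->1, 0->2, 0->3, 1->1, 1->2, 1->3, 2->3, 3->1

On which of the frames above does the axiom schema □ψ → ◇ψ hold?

Frame correspondent (Sahlqvist): ∀x ∃y Rxy — i.e. seriality.
G1: fails — world w0 has no successor.
G2: holds.
G3: holds.
Valid on: G2, G3.

G2, G3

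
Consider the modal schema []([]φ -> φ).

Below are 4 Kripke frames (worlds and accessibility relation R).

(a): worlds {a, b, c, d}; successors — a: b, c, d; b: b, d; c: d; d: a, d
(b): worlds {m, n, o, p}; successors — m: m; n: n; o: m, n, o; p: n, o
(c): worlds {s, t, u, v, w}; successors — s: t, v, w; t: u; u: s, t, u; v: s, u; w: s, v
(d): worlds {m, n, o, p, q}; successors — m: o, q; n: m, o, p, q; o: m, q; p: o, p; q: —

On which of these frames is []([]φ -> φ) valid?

(b)

This is the axiom for shift-reflexivity; its first-order frame correspondent is forall x forall y (Rxy -> Ryy).
(a): fails — Rac but not Rcc.
(b): condition met.
(c): fails — Rut but not Rtt.
(d): fails — Rom but not Rmm.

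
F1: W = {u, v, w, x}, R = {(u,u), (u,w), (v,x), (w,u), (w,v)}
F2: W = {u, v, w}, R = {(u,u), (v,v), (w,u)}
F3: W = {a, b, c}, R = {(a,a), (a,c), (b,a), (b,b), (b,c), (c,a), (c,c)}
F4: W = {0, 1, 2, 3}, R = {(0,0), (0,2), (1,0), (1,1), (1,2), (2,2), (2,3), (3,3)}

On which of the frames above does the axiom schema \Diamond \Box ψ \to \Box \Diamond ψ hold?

This is the axiom for convergence; its first-order frame correspondent is \forall x \forall y \forall z (Rxy \wedge Rxz \to \exists w (Ryw \wedge Rzw)).
F1: fails — Rvx and Rvx but x and x have no common successor.
F2: condition met.
F3: condition met.
F4: condition met.

F2, F3, F4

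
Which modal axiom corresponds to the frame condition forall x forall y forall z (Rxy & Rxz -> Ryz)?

◇s → □◇s

This is the Euclidean property; the standard corresponding axiom is 5: ◇s → □◇s.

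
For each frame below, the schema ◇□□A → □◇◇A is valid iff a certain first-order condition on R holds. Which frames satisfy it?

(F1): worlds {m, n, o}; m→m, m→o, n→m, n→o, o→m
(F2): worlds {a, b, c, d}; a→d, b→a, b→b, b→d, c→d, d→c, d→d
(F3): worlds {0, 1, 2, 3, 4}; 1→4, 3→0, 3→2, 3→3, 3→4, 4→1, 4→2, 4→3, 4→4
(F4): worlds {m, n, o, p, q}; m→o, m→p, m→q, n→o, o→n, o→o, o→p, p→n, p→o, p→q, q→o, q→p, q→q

(F1), (F2), (F4)

This is the axiom for a generalized confluence (Geach) condition; its first-order frame correspondent is ∀x ∀y ∀z ((xRy ∧ xRz) → ∃w (yR²w ∧ zR²w)).
(F1): holds.
(F2): holds.
(F3): fails — 3R0, 3R0 but no w with 0R²w and 0R²w.
(F4): holds.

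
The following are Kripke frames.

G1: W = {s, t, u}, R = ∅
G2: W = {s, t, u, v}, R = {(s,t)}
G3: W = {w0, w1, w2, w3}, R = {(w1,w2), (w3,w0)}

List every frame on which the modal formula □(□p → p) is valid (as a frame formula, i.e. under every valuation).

G1

The schema corresponds to shift-reflexivity: ∀x ∀y (Rxy → Ryy).
G1: satisfies the condition.
G2: fails — Rst but not Rtt.
G3: fails — Rw1w2 but not Rw2w2.
Valid on: G1.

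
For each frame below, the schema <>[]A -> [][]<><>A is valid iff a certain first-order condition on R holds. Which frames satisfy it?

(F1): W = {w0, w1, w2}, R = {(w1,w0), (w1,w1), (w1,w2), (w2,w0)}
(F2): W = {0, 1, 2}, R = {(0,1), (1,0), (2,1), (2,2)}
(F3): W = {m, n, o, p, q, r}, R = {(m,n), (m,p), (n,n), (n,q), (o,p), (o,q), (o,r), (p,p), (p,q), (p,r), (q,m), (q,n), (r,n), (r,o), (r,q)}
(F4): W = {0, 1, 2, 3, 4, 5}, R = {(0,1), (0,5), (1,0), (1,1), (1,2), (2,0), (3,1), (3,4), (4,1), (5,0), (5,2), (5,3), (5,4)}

The schema corresponds to a generalized confluence (Geach) condition: forall x forall y forall z ((xRy & x R^2 z) -> exists w (yRw & z R^2 w)).
(F1): fails — w1Rw0, w1R²w0 but no w with w0Rw and w0R²w.
(F2): fails — 2R1, 2R²1 but no w with 1Rw and 1R²w.
(F3): ✓.
(F4): fails — 0R5, 0R²2 but no w with 5Rw and 2R²w.

(F3)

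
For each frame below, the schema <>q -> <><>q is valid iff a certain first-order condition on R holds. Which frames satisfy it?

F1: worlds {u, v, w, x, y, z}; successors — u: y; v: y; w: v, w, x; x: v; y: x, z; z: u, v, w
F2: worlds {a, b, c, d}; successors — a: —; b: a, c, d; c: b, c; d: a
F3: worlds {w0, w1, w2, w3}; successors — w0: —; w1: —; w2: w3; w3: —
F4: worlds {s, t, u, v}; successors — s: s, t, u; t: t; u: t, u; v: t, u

F4

This is the axiom for a generalized confluence (Geach) condition; its first-order frame correspondent is forall x forall y (xRy -> exists w (y = w & x R^2 w)).
F1: fails — uRy but no t with y=t and uR²t.
F2: fails — bRd but no w with d=w and bR²w.
F3: fails — w2Rw3 but no w with w3=w and w2R²w.
F4: condition met.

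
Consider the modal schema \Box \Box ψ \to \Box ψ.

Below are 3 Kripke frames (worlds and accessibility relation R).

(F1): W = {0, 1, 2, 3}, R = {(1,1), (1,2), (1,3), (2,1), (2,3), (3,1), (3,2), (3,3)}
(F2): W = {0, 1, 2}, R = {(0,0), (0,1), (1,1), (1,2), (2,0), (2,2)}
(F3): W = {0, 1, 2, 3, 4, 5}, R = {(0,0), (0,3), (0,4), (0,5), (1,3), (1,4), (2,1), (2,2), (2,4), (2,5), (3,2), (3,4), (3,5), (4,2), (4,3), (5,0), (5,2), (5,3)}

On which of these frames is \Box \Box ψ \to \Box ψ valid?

The schema corresponds to density: \forall x \forall y (Rxy \to \exists z (Rxz \wedge Rzy)).
(F1): holds.
(F2): holds.
(F3): fails — R43 but no z with R4z and Rz3.

(F1), (F2)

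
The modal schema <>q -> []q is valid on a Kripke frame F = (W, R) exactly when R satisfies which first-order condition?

Suppose ◇q→□q is valid. Take Rxy, Rxz and set V(q)={y}. Then ◇q at x, so □q at x, so q at z, i.e. z=y.
Conversely, on a frame with partial functionality the schema holds at every world under every valuation.
Frame condition: forall x forall y forall z (Rxy & Rxz -> y = z).

partial functionality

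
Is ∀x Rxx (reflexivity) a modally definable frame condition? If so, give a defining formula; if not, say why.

This is a Sahlqvist condition; the T axiom □q → q defines it.
Suppose □q→q is valid. At any x set V(q)={w : Rxw}. Then □q holds at x, so q holds at x, i.e. Rxx.

Yes, by □q → q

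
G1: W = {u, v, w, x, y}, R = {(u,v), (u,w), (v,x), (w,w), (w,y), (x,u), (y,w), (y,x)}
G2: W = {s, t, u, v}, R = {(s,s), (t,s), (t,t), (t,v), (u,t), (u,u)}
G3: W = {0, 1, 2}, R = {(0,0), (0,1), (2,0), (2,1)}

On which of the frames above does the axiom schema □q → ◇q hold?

The schema corresponds to seriality: ∀x ∃y Rxy.
G1: satisfies the condition.
G2: fails — world v has no successor.
G3: fails — world 1 has no successor.
Valid on: G1.

G1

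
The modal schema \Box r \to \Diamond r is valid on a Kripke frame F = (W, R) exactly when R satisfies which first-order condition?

Suppose □r→◇r is valid. At any x set V(r)=W. Then □r at x, so ◇r at x, so x has a successor.
Conversely, on a frame with seriality the schema holds at every world under every valuation.
Frame condition: \forall x \exists y Rxy.

seriality: \forall x \exists y Rxy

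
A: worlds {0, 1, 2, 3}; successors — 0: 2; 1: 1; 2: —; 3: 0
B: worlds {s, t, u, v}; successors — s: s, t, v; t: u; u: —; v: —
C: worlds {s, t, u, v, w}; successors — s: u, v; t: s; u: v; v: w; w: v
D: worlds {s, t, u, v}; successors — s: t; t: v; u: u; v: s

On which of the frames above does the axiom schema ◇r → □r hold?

The schema corresponds to partial functionality: ∀x ∀y ∀z (Rxy ∧ Rxz → y = z).
A: ✓.
B: fails — s sees both s and t.
C: fails — s sees both u and v.
D: ✓.
Valid on: A, D.

A, D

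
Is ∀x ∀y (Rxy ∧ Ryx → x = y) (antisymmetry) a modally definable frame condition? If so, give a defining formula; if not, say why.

If a class were modally definable it would be closed under surjective bounded morphisms (Goldblatt–Thomason).
The 6-cycle (worlds w0,w1,w2,w3,w4,w5 with w0→w1→w2→w3→w4→w5→w0) is antisymmetric. Sending even-indexed worlds to a and odd-indexed worlds to b is a surjective bounded morphism onto the two-world frame with a↔b, which is not antisymmetric.
So no modal formula (or set of formulas) defines exactly the antisymmetric frames.

Not modally definable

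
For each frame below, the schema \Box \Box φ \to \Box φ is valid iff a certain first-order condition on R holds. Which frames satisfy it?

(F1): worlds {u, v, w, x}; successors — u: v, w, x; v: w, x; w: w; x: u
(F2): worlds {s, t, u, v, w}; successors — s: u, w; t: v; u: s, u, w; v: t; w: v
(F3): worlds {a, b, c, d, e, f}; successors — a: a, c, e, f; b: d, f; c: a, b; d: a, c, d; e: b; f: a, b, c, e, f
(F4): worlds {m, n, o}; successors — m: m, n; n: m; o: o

(F4)

This is the axiom for density; its first-order frame correspondent is \forall x \forall y (Rxy \to \exists z (Rxz \wedge Rzy)).
(F1): fails — Ruv but no z with Ruz and Rzv.
(F2): fails — Rtv but no z with Rtz and Rzv.
(F3): fails — Reb but no z with Rez and Rzb.
(F4): satisfies the condition.
Valid on: (F4).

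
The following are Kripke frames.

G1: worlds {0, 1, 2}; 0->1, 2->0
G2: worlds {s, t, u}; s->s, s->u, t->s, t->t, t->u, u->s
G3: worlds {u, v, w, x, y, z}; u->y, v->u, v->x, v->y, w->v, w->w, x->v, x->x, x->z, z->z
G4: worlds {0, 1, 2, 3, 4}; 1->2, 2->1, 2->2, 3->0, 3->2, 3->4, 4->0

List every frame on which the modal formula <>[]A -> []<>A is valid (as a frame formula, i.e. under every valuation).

G2

Frame correspondent (Sahlqvist): forall x forall y forall z (Rxy & Rxz -> exists w (Ryw & Rzw)) — i.e. convergence.
G1: fails — R01 and R01 but 1 and 1 have no common successor.
G2: condition met.
G3: fails — Ruy and Ruy but y and y have no common successor.
G4: fails — R34 and R32 but 4 and 2 have no common successor.
Valid on: G2.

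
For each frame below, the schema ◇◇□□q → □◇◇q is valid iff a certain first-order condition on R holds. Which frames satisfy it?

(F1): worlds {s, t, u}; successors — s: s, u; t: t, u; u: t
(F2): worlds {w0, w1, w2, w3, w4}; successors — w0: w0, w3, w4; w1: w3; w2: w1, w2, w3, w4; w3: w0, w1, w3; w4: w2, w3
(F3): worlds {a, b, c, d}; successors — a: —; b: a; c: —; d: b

The schema corresponds to a generalized confluence (Geach) condition: ∀x ∀y ∀z ((xR²y ∧ xRz) → ∃w (yR²w ∧ zR²w)).
(F1): ✓.
(F2): ✓.
(F3): fails — dR²a, dRb but no w with aR²w and bR²w.
Valid on: (F1), (F2).

(F1), (F2)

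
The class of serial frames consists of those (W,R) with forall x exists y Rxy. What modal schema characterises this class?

□p → ◇p

A defining formula is □p → ◇p (the D axiom).
Suppose □p→◇p is valid. At any x set V(p)=W. Then □p at x, so ◇p at x, so x has a successor.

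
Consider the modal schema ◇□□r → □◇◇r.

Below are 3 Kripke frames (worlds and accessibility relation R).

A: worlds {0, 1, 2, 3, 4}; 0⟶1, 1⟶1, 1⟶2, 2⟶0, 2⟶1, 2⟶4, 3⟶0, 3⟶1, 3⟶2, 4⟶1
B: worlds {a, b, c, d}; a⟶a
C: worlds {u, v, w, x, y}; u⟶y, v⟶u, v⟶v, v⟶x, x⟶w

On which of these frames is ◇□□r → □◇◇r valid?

This is the axiom for a generalized confluence (Geach) condition; its first-order frame correspondent is ∀x ∀y ∀z ((xRy ∧ xRz) → ∃w (yR²w ∧ zR²w)).
A: ✓.
B: ✓.
C: fails — uRy, uRy but no t with yR²t and yR²t.

A, B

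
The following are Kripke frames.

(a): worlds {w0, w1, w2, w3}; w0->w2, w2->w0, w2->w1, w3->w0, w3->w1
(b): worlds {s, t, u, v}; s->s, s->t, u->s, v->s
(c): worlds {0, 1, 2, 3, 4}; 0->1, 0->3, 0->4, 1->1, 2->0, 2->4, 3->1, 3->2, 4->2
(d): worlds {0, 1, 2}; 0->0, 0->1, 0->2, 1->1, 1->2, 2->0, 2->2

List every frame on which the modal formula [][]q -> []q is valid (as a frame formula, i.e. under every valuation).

(b), (d)

Frame correspondent (Sahlqvist): forall x forall y (Rxy -> exists z (Rxz & Rzy)) — i.e. density.
(a): fails — Rw3w1 but no z with Rw3z and Rzw1.
(b): holds.
(c): fails — R32 but no z with R3z and Rz2.
(d): holds.
Valid on: (b), (d).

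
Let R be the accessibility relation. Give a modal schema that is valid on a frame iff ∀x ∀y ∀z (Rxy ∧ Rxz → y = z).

◇ψ → □ψ

The condition is partial functionality. The CD schema ◇ψ → □ψ defines it.
Suppose ◇ψ→□ψ is valid. Take Rxy, Rxz and set V(ψ)={y}. Then ◇ψ at x, so □ψ at x, so ψ at z, i.e. z=y.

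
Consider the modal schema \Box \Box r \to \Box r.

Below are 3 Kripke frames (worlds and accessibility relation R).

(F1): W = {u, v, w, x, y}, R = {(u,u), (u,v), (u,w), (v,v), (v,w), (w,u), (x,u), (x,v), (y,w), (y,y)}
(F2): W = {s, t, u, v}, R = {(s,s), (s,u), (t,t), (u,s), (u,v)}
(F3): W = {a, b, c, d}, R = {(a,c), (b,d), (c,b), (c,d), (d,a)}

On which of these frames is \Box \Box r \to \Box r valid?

(F1)

The schema corresponds to density: \forall x \forall y (Rxy \to \exists z (Rxz \wedge Rzy)).
(F1): ✓.
(F2): fails — Ruv but no z with Ruz and Rzv.
(F3): fails — Rcb but no z with Rcz and Rzb.
Valid on: (F1).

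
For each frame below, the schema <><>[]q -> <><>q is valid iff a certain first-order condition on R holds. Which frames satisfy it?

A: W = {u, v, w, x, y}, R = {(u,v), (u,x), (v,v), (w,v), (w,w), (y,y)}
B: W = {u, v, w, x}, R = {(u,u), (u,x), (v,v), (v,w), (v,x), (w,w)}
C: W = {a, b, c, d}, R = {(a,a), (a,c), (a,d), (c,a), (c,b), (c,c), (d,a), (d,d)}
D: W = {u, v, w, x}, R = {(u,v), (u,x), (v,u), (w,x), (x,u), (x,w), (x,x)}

A

Frame correspondent (Sahlqvist): forall x forall y (x R^2 y -> exists w (yRw & x R^2 w)) — i.e. a generalized confluence (Geach) condition.
A: condition met.
B: fails — uR²x but no t with xRt and uR²t.
C: fails — aR²b but no w with bRw and aR²w.
D: fails — vR²v but no t with vRt and vR²t.
Valid on: A.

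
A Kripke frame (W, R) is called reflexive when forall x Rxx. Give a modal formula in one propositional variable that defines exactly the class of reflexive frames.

□p → p

A defining formula is □p → p (the T axiom).
Suppose □p→p is valid. At any x set V(p)={w : Rxw}. Then □p holds at x, so p holds at x, i.e. Rxx.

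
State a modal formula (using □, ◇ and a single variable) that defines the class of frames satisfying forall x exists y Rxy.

□p → ◇p

The condition is seriality. The D schema □p → ◇p defines it.
Suppose □p→◇p is valid. At any x set V(p)=W. Then □p at x, so ◇p at x, so x has a successor.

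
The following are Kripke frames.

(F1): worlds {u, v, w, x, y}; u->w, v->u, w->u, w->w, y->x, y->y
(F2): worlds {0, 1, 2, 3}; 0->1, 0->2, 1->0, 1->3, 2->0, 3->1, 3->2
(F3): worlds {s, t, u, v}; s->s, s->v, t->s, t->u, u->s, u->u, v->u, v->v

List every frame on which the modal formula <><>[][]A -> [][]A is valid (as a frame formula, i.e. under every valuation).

This is the axiom for a generalized confluence (Geach) condition; its first-order frame correspondent is forall x forall y forall z ((x R^2 y & x R^2 z) -> exists w (y R^2 w & z = w)).
(F1): fails — yR²x, yR²x but no t with xR²t and x=t.
(F2): holds.
(F3): holds.
Valid on: (F2), (F3).

(F2), (F3)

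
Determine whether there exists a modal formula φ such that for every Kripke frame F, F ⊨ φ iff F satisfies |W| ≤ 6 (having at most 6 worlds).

Not modally definable

If a class were modally definable it would be closed under disjoint unions (Goldblatt–Thomason).
Any modal formula valid on each of 7 disjoint one-world frames is valid on their disjoint union (validity is preserved under disjoint unions). Each one-world frame has |W|=1≤6, but the union has |W|=7.
So the class is not modally definable.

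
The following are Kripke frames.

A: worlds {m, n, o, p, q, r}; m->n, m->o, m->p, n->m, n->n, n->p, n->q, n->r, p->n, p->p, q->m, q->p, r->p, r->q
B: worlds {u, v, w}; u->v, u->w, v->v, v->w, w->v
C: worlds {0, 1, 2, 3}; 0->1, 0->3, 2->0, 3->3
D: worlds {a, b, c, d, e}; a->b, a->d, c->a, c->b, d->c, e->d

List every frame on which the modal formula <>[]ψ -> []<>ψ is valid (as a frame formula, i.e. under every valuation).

Frame correspondent (Sahlqvist): forall x forall y forall z (Rxy & Rxz -> exists w (Ryw & Rzw)) — i.e. convergence.
A: fails — Rmo and Rmo but o and o have no common successor.
B: condition met.
C: fails — R01 and R01 but 1 and 1 have no common successor.
D: fails — Rab and Rab but b and b have no common successor.
Valid on: B.

B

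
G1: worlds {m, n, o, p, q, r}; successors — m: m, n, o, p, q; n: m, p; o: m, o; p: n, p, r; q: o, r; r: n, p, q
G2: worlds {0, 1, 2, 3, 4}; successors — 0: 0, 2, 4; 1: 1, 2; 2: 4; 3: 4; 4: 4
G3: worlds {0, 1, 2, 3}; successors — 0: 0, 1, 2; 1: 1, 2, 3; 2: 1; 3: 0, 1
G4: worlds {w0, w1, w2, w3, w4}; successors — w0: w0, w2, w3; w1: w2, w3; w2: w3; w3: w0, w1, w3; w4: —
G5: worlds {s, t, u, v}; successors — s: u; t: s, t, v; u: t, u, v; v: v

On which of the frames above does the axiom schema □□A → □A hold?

G2, G3, G5

This is the axiom for density; its first-order frame correspondent is ∀x ∀y (Rxy → ∃z (Rxz ∧ Rzy)).
G1: fails — Rrq but no z with Rrz and Rzq.
G2: condition met.
G3: condition met.
G4: fails — Rw1w2 but no z with Rw1z and Rzw2.
G5: condition met.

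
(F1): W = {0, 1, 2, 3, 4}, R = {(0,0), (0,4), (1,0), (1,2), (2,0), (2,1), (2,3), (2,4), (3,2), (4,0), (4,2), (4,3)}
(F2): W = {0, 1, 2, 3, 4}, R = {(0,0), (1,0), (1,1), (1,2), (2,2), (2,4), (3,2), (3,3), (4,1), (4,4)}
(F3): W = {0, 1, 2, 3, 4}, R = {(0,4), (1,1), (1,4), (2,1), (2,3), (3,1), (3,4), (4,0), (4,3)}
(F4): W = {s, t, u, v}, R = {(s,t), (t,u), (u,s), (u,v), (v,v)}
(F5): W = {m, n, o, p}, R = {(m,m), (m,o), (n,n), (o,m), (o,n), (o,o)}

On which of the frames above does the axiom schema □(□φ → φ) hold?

(F2), (F5)

This is the axiom for shift-reflexivity; its first-order frame correspondent is ∀x ∀y (Rxy → Ryy).
(F1): fails — R32 but not R22.
(F2): holds.
(F3): fails — R34 but not R44.
(F4): fails — Rus but not Rss.
(F5): holds.
Valid on: (F2), (F5).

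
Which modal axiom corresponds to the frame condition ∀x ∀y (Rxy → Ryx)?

r → □◇r

A defining formula is r → □◇r (the B axiom).
Suppose r→□◇r is valid. Take Rxy and set V(r)={x}. Then r at x, so □◇r at x, so ◇r at y, so some z with Ryz has r; z=x, i.e. Ryx.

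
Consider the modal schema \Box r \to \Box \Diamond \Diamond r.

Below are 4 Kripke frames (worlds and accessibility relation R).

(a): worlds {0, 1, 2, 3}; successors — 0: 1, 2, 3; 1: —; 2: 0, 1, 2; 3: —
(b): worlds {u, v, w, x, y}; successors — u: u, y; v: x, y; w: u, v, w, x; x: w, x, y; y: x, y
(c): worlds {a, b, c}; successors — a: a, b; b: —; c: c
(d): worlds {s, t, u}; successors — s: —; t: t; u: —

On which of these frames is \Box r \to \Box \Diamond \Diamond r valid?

(b), (d)

This is the axiom for a generalized confluence (Geach) condition; its first-order frame correspondent is \forall x \forall z (xRz \to \exists w (xRw \wedge z R^2 w)).
(a): fails — 0R1 but no w with 0Rw and 1R²w.
(b): holds.
(c): fails — aRb but no w with aRw and bR²w.
(d): holds.
Valid on: (b), (d).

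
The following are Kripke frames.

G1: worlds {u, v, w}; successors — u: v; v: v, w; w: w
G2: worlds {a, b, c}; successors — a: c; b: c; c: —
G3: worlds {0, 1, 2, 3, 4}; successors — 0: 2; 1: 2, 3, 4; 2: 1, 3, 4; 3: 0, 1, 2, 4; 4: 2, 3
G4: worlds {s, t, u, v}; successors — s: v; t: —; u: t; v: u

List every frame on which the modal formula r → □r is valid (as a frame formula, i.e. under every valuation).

The schema corresponds to a generalized confluence (Geach) condition: ∀x ∀z (xRz → ∃w (x = w ∧ z = w)).
G1: fails — uRv but u ≠ v.
G2: fails — aRc but a ≠ c.
G3: fails — 0R2 but 0 ≠ 2.
G4: fails — sRv but s ≠ v.

none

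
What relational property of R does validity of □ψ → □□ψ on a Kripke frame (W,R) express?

This is the 4 axiom.
It corresponds to transitivity: ∀x ∀y ∀z (Rxy ∧ Ryz → Rxz).

Transitivity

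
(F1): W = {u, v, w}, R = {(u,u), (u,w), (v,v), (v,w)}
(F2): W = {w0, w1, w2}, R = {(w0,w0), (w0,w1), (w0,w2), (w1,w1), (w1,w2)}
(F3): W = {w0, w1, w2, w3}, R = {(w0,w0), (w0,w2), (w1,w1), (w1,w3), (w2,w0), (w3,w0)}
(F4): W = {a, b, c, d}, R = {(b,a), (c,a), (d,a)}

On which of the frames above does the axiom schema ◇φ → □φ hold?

The schema corresponds to partial functionality: ∀x ∀y ∀z (Rxy ∧ Rxz → y = z).
(F1): fails — u sees both u and w.
(F2): fails — w0 sees both w0 and w1.
(F3): fails — w0 sees both w0 and w2.
(F4): ✓.

(F4)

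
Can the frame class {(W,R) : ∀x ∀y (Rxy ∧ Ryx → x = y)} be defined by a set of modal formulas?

If a class were modally definable it would be closed under surjective bounded morphisms (Goldblatt–Thomason).
The 8-cycle (worlds w0,w1,w2,w3,w4,w5,w6,w7 with w0→w1→w2→w3→w4→w5→w6→w7→w0) is antisymmetric. Sending even-indexed worlds to a and odd-indexed worlds to b is a surjective bounded morphism onto the two-world frame with a↔b, which is not antisymmetric.
Hence antisymmetry is not modally definable.

Not modally definable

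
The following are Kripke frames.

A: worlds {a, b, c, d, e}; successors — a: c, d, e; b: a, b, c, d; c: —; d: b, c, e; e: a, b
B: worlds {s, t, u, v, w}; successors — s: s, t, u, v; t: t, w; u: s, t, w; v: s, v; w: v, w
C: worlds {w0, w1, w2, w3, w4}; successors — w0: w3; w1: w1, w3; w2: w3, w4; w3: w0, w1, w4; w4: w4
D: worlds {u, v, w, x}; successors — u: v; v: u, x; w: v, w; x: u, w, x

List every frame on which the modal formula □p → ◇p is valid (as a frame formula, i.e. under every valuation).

B, C, D

Frame correspondent (Sahlqvist): ∀x ∃y Rxy — i.e. seriality.
A: fails — world c has no successor.
B: satisfies the condition.
C: satisfies the condition.
D: satisfies the condition.
Valid on: B, C, D.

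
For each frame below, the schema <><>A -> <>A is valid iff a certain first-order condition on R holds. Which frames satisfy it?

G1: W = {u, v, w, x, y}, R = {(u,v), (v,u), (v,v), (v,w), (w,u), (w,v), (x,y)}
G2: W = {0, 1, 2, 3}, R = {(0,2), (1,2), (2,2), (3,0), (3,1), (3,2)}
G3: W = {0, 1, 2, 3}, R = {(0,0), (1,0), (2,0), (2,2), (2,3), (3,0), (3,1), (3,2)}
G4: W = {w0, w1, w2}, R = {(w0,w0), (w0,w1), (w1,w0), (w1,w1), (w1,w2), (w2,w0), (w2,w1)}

This is the axiom for transitivity; its first-order frame correspondent is forall x forall y forall z (Rxy & Ryz -> Rxz).
G1: fails — Ruv and Rvw but not Ruw.
G2: holds.
G3: fails — R32 and R23 but not R33.
G4: fails — Rw0w1 and Rw1w2 but not Rw0w2.

G2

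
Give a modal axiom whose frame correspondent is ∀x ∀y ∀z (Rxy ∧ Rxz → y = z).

A defining formula is ◇p → □p (the CD axiom).

◇p → □p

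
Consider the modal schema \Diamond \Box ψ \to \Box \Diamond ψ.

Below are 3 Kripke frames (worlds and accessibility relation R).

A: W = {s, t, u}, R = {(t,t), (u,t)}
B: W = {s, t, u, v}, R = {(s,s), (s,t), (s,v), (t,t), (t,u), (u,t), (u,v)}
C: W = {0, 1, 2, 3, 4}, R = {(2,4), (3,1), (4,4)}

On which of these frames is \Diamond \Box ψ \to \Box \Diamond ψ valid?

This is the axiom for convergence; its first-order frame correspondent is \forall x \forall y \forall z (Rxy \wedge Rxz \to \exists w (Ryw \wedge Rzw)).
A: ✓.
B: fails — Rsv and Rsv but v and v have no common successor.
C: fails — R31 and R31 but 1 and 1 have no common successor.
Valid on: A.

A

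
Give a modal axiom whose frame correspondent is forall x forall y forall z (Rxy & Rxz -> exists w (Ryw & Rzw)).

◇□r → □◇r

The condition is convergence. The .2 schema ◇□r → □◇r defines it.
Suppose ◇□r→□◇r is valid. Take Rxy, Rxz and set V(r)={w : Ryw}. Then □r at y so ◇□r at x, so □◇r at x, so ◇r at z, giving w with Rzw and Ryw.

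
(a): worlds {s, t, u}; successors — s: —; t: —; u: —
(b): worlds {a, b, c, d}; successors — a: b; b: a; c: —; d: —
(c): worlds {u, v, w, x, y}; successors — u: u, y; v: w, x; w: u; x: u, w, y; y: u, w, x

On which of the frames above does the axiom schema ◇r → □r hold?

This is the axiom for partial functionality; its first-order frame correspondent is ∀x ∀y ∀z (Rxy ∧ Rxz → y = z).
(a): condition met.
(b): condition met.
(c): fails — u sees both u and y.
Valid on: (a), (b).

(a), (b)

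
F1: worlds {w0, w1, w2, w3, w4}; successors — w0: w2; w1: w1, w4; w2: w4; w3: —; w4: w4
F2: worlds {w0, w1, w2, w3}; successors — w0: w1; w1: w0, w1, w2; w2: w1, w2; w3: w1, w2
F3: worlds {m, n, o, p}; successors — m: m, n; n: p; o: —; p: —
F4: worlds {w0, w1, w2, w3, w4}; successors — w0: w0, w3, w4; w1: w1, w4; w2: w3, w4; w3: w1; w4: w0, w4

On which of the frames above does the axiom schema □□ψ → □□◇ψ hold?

Frame correspondent (Sahlqvist): ∀x ∀z (xR²z → ∃w (xR²w ∧ zRw)) — i.e. a generalized confluence (Geach) condition.
F1: ✓.
F2: ✓.
F3: fails — mR²p but no w with mR²w and pRw.
F4: fails — w4R²w3 but no w with w4R²w and w3Rw.
Valid on: F1, F2.

F1, F2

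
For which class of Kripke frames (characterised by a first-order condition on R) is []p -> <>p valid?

Suppose □p→◇p is valid. At any x set V(p)=W. Then □p at x, so ◇p at x, so x has a successor.

seriality: forall x exists y Rxy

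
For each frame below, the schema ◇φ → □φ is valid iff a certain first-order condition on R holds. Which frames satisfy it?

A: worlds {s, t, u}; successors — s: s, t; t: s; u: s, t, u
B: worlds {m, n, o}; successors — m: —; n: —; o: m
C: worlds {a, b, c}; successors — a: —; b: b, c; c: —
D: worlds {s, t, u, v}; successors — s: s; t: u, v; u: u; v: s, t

B

This is the axiom for partial functionality; its first-order frame correspondent is ∀x ∀y ∀z (Rxy ∧ Rxz → y = z).
A: fails — s sees both s and t.
B: condition met.
C: fails — b sees both b and c.
D: fails — t sees both u and v.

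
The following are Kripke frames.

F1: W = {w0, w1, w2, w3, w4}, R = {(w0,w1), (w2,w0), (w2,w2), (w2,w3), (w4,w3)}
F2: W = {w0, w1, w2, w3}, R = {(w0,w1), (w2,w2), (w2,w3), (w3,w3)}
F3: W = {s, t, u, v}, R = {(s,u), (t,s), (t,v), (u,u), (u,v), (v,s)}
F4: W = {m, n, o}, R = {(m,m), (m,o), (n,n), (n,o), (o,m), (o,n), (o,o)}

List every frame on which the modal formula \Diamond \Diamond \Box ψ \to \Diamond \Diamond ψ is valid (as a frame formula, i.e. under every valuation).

This is the axiom for a generalized confluence (Geach) condition; its first-order frame correspondent is \forall x \forall y (x R^2 y \to \exists w (yRw \wedge x R^2 w)).
F1: fails — w2R²w1 but no w with w1Rw and w2R²w.
F2: holds.
F3: fails — sR²v but no w with vRw and sR²w.
F4: holds.
Valid on: F2, F4.

F2, F4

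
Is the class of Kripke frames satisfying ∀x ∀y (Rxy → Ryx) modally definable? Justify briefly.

The condition is symmetry. A defining modal formula is r → □◇r.

Definable; r → □◇r defines it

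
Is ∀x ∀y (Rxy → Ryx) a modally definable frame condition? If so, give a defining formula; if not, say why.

The condition is symmetry. A defining modal formula is r → □◇r.
Suppose r→□◇r is valid. Take Rxy and set V(r)={x}. Then r at x, so □◇r at x, so ◇r at y, so some z with Ryz has r; z=x, i.e. Ryx.

Yes, by r → □◇r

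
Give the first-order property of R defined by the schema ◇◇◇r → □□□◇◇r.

∀x ∀y ∀z ((xR³y ∧ xR³z) → ∃w (y = w ∧ zR²w))

This is a Sahlqvist (Geach-type) schema ◇^3□^0r → □^3◇^2r.
Minimal-valuation argument: fix x; take any y with xR^3y and any z with xR^3z. Set V(r) to the set of worlds R-reachable from y in exactly 0 steps. Then □^0r holds at y, so the antecedent holds at x; validity forces ◇^2r at z, giving a w with zR^2w and yR^0w.
First-order correspondent: ∀x ∀y ∀z ((xR³y ∧ xR³z) → ∃w (y = w ∧ zR²w)).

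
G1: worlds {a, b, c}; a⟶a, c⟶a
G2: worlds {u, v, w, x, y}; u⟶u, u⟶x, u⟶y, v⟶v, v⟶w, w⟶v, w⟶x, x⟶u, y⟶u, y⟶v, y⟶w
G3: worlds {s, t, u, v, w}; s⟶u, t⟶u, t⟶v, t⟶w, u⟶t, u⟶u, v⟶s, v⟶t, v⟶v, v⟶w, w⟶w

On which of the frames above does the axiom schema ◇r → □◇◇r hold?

G1

The schema corresponds to a generalized confluence (Geach) condition: ∀x ∀y ∀z ((xRy ∧ xRz) → ∃w (y = w ∧ zR²w)).
G1: ✓.
G2: fails — wRv, wRx but no t with v=t and xR²t.
G3: fails — tRu, tRw but no w* with u=w* and wR²w*.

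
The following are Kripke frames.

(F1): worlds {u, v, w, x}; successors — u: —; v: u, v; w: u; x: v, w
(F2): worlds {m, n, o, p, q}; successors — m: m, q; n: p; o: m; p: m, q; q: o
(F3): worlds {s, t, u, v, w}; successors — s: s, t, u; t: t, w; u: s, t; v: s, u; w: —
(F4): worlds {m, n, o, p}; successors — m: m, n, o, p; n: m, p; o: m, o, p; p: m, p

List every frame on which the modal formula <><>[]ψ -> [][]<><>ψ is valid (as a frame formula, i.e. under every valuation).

(F4)

Frame correspondent (Sahlqvist): forall x forall y forall z ((x R^2 y & x R^2 z) -> exists w (yRw & z R^2 w)) — i.e. a generalized confluence (Geach) condition.
(F1): fails — vR²u, vR²u but no t with uRt and uR²t.
(F2): fails — mR²q, mR²o but no w with qRw and oR²w.
(F3): fails — sR²s, sR²w but no w* with sRw* and wR²w*.
(F4): holds.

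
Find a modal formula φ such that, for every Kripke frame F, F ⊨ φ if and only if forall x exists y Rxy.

A defining formula is □p → ◇p (the D axiom).

□p → ◇p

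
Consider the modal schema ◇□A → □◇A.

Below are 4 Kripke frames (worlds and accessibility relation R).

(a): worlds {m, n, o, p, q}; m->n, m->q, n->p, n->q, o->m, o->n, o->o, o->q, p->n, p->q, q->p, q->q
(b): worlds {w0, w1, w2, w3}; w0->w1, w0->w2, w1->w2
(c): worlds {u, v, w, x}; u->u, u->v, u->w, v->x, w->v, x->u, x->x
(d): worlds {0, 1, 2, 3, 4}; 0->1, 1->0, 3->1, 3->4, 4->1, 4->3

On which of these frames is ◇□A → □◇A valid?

This is the axiom for convergence; its first-order frame correspondent is ∀x ∀y ∀z (Rxy ∧ Rxz → ∃w (Ryw ∧ Rzw)).
(a): holds.
(b): fails — Rw0w1 and Rw0w2 but w1 and w2 have no common successor.
(c): fails — Ruv and Ruw but v and w have no common successor.
(d): fails — R34 and R31 but 4 and 1 have no common successor.
Valid on: (a).

(a)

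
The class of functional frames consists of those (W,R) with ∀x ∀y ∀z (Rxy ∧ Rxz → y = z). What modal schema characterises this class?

◇s → □s

The condition is partial functionality. The CD schema ◇s → □s defines it.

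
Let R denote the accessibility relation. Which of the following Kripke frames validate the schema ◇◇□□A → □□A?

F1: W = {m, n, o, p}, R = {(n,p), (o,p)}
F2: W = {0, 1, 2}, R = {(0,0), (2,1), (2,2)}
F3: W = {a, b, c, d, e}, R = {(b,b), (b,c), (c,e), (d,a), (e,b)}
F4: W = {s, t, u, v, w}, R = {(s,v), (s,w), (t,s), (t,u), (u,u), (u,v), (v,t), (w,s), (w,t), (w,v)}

This is the axiom for a generalized confluence (Geach) condition; its first-order frame correspondent is ∀x ∀y ∀z ((xR²y ∧ xR²z) → ∃w (yR²w ∧ z = w)).
F1: condition met.
F2: fails — 2R²1, 2R²1 but no w with 1R²w and 1=w.
F3: fails — bR²c, bR²c but no w with cR²w and c=w.
F4: fails — sR²t, sR²s but no w* with tR²w* and s=w*.
Valid on: F1.

F1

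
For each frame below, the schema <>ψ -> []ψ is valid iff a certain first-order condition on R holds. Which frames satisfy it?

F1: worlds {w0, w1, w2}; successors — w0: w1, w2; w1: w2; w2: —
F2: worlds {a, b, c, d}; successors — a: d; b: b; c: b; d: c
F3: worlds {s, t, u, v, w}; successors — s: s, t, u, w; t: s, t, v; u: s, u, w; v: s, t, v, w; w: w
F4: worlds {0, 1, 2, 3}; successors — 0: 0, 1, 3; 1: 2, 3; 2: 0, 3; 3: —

F2

This is the axiom for partial functionality; its first-order frame correspondent is forall x forall y forall z (Rxy & Rxz -> y = z).
F1: fails — w0 sees both w1 and w2.
F2: holds.
F3: fails — s sees both s and t.
F4: fails — 0 sees both 0 and 1.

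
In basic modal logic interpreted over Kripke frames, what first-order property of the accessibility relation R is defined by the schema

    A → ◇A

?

reflexivity: ∀x Rxx

This schema is equivalent to the T axiom □A → A.
It corresponds to reflexivity: ∀x Rxx.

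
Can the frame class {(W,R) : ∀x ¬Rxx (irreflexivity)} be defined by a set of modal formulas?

Not definable by any modal formula

If a class were modally definable it would be closed under surjective bounded morphisms (Goldblatt–Thomason).
The 2-cycle (worlds 0,1 with 0→1→0) is irreflexive, and the map sending every world to a single reflexive point • is a surjective bounded morphism (forth: every edge maps to (•,•); back: every world has a successor). So any modal formula valid on the 2-cycle is also valid on the reflexive point, which is not irreflexive.
Hence irreflexivity is not modally definable.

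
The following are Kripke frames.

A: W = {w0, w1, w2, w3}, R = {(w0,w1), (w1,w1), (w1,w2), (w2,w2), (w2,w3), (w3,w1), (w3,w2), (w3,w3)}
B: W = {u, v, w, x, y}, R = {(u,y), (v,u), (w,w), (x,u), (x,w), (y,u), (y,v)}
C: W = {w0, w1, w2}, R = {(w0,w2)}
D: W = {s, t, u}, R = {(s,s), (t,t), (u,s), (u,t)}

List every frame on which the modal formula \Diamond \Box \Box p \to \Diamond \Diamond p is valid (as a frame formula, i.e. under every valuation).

A, D

The schema corresponds to a generalized confluence (Geach) condition: \forall x \forall y (xRy \to \exists w (y R^2 w \wedge x R^2 w)).
A: holds.
B: fails — vRu but no t with uR²t and vR²t.
C: fails — w0Rw2 but no w with w2R²w and w0R²w.
D: holds.
Valid on: A, D.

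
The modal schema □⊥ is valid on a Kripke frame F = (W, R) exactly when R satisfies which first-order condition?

This schema is the Ver axiom.
It corresponds to emptiness of R: ∀x ∀y ¬Rxy.

emptiness of R: ∀x ∀y ¬Rxy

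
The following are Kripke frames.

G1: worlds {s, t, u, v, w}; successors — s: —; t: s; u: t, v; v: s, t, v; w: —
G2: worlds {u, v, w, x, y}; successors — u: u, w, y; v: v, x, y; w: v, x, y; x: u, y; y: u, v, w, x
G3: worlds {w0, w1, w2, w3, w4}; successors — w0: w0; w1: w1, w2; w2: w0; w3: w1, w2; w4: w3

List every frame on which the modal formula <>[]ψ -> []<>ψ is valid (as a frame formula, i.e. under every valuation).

G2

The schema corresponds to convergence: forall x forall y forall z (Rxy & Rxz -> exists w (Ryw & Rzw)).
G1: fails — Rts and Rts but s and s have no common successor.
G2: ✓.
G3: fails — Rw1w2 and Rw1w1 but w2 and w1 have no common successor.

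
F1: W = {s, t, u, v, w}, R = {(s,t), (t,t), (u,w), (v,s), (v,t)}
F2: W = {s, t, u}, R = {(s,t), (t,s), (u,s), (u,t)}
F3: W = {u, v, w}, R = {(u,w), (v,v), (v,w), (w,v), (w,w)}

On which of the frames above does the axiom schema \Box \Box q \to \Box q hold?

The schema corresponds to density: \forall x \forall y (Rxy \to \exists z (Rxz \wedge Rzy)).
F1: fails — Ruw but no z with Ruz and Rzw.
F2: fails — Rts but no z with Rtz and Rzs.
F3: ✓.
Valid on: F3.

F3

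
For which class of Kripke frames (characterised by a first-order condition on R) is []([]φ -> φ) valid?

This schema is the T□ axiom.
Its frame correspondent is shift-reflexivity — forall x forall y (Rxy -> Ryy).

shift-reflexivity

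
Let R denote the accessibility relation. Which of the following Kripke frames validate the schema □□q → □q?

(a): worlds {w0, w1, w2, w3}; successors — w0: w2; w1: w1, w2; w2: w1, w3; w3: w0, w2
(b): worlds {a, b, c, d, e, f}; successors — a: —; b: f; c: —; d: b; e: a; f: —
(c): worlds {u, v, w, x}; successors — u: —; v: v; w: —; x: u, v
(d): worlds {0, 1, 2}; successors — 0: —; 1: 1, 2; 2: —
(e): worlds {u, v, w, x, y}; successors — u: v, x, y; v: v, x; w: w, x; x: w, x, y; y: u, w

The schema corresponds to density: ∀x ∀y (Rxy → ∃z (Rxz ∧ Rzy)).
(a): fails — Rw3w0 but no z with Rw3z and Rzw0.
(b): fails — Rbf but no z with Rbz and Rzf.
(c): fails — Rxu but no z with Rxz and Rzu.
(d): satisfies the condition.
(e): fails — Ryu but no z with Ryz and Rzu.

(d)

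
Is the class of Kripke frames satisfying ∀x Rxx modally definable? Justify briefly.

Yes — defined by □q → q

Yes: it is reflexivity, defined by the T schema □q → q.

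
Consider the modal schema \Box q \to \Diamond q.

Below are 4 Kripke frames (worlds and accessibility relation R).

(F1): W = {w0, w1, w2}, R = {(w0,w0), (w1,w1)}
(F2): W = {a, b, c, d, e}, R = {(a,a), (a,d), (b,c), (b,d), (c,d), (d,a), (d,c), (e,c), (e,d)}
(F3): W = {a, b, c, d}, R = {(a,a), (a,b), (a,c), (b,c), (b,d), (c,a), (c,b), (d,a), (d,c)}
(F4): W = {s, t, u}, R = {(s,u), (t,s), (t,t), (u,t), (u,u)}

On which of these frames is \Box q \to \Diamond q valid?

This is the axiom for seriality; its first-order frame correspondent is \forall x \exists y Rxy.
(F1): fails — world w2 has no successor.
(F2): holds.
(F3): holds.
(F4): holds.

(F2), (F3), (F4)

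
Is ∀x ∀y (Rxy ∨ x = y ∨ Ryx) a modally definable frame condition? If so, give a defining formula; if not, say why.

Any modally definable frame class is closed under disjoint unions.
Take 4 disjoint single-world reflexive frames: each is trivially connected, but their disjoint union has 4 worlds with no edge between distinct components, so it is not connected.
Hence connectedness of R is not modally definable.

Not definable by any modal formula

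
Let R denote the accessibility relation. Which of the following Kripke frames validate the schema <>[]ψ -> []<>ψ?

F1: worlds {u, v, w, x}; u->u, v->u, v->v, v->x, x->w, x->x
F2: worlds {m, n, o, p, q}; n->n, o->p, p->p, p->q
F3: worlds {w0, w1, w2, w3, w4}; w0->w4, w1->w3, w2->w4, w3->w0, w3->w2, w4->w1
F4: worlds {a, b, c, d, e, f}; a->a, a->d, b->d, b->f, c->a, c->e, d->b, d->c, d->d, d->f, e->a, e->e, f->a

This is the axiom for convergence; its first-order frame correspondent is forall x forall y forall z (Rxy & Rxz -> exists w (Ryw & Rzw)).
F1: fails — Rvu and Rvx but u and x have no common successor.
F2: fails — Rpp and Rpq but p and q have no common successor.
F3: satisfies the condition.
F4: fails — Rbf and Rbd but f and d have no common successor.

F3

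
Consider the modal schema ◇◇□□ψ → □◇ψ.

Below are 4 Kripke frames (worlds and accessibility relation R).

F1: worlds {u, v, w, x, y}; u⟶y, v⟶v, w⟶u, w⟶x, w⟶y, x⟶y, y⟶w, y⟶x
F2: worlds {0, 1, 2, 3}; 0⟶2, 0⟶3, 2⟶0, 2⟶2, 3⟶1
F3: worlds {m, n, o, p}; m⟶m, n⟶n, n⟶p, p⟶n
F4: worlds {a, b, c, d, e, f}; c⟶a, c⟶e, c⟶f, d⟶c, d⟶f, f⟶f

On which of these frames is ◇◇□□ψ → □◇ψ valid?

F3

This is the axiom for a generalized confluence (Geach) condition; its first-order frame correspondent is ∀x ∀y ∀z ((xR²y ∧ xRz) → ∃w (yR²w ∧ zRw)).
F1: fails — wR²x, wRu but no t with xR²t and uRt.
F2: fails — 0R²1, 0R2 but no w with 1R²w and 2Rw.
F3: condition met.
F4: fails — cR²f, cRa but no w with fR²w and aRw.
Valid on: F3.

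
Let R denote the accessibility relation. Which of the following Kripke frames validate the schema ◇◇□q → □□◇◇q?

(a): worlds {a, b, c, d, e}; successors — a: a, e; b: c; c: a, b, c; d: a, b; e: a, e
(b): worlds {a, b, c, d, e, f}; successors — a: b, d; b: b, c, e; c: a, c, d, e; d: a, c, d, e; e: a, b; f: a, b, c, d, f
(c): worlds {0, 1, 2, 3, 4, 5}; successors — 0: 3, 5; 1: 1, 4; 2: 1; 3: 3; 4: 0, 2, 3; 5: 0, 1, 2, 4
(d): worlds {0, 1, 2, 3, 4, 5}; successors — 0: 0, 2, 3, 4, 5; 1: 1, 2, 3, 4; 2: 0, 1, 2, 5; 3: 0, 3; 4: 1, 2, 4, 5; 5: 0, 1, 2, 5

(b), (d)

Frame correspondent (Sahlqvist): ∀x ∀y ∀z ((xR²y ∧ xR²z) → ∃w (yRw ∧ zR²w)) — i.e. a generalized confluence (Geach) condition.
(a): fails — bR²b, bR²a but no w with bRw and aR²w.
(b): satisfies the condition.
(c): fails — 0R²0, 0R²2 but no w with 0Rw and 2R²w.
(d): satisfies the condition.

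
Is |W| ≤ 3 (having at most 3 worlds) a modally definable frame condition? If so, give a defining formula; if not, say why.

No — not modally definable

If a class were modally definable it would be closed under disjoint unions (Goldblatt–Thomason).
Any modal formula valid on each of 4 disjoint one-world frames is valid on their disjoint union (validity is preserved under disjoint unions). Each one-world frame has |W|=1≤3, but the union has |W|=4.
So the class is not modally definable.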